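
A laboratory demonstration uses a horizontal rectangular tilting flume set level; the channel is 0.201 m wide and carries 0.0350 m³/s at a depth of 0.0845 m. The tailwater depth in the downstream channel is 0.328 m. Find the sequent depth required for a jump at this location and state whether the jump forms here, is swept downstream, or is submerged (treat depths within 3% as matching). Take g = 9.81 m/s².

q = Q/b = 0.0350/0.201 = 0.174 m²/s; V₁ = q/y₁ = 2.06 m/s. Fr₁ = V₁/√(g·y₁) = 2.26.
From the momentum equation for a rectangular channel, y₂/y₁ = ½[√(1 + 8Fr₁²) − 1] = ½[√41.98 − 1] = 2.74.
y₂ = 2.74 × 0.0845 = 0.232 m.
Tailwater y_tw = 0.328 m: y_tw > y₂, so the jump is submerged.

y₂ = 0.232 m; the jump is submerged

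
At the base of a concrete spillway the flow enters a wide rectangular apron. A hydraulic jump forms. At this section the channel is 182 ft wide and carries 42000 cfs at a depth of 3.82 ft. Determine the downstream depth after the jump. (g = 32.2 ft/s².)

y₂ = 27.6 ft

q = Q/b = 42000/182 = 231 ft²/s; V₁ = q/y₁ = 60.4 ft/s. Fr₁ = V₁/√(g·y₁) = 5.45.
From the momentum equation for a rectangular channel, y₂/y₁ = ½[√(1 + 8Fr₁²) − 1] = ½[√238.4 − 1] = 7.22.
y₂ = 7.22 × 3.82 = 27.6 ft.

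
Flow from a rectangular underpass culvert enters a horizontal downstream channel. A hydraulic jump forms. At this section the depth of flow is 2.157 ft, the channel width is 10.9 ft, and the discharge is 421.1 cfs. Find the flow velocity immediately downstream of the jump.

q = Q/b = 421.1/10.9 = 38.63 ft²/s; V₁ = q/y₁ = 17.91 ft/s. Fr₁ = V₁/√(g·y₁) = 2.149.
From the momentum equation for a rectangular channel, y₂/y₁ = ½[√(1 + 8Fr₁²) − 1] = ½[√37.949 − 1] = 2.580.
y₂ = 2.580 × 2.157 = 5.565 ft.
V₂ = q/y₂ = 38.63/5.565 = 6.942 ft/s.

V₂ = 6.942 ft/s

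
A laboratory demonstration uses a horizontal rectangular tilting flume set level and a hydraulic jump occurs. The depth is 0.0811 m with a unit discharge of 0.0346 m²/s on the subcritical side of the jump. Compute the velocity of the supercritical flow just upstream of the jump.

V₂ = q/y₂ = 0.0346/0.0811 = 0.427 m/s; Fr₂ = V₂/√(g·y₂) = 0.478.
From the momentum equation (using Fr₂), y₁/y₂ = ½[√(1 + 8Fr₂²) − 1] = ½[√2.830 − 1] = 0.341.
y₁ = 0.341 × 0.0811 = 0.0277 m.
V₁ = q/y₁ = 0.0346/0.0277 = 1.25 m/s.

V₁ = 1.25 m/s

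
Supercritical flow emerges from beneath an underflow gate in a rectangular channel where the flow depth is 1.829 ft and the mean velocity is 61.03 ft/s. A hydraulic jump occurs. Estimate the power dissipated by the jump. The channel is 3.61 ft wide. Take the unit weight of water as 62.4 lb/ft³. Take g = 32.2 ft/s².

Fr₁ = V₁/√(g·y₁) = 61.03/√(32.2×1.829) = 7.953.
From the momentum equation for a rectangular channel, y₂/y₁ = ½[√(1 + 8Fr₁²) − 1] = ½[√506.95 − 1] = 10.76.
y₂ = 10.76 × 1.829 = 19.68 ft.
Head loss: ΔE = (y₂ − y₁)³/(4y₁y₂) = (19.68 − 1.829)³/(4×1.829×19.68) = 5685/143.9 = 39.49 ft.
q = V₁·y₁ = 61.03 × 1.829 = 111.6 ft²/s. Q = q·b = 111.6 × 3.61 = 403.0 cfs. P = γ·Q·ΔE/550 = 62.4 × 403.0 × 39.49 / 550 = 1805 hp.

P = 1805 hp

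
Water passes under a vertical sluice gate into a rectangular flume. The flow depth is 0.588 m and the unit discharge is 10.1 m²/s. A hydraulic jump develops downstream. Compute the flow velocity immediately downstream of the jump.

V₂ = 1.78 m/s

V₁ = q/y₁ = 10.1/0.588 = 17.2 m/s. Fr₁ = V₁/√(g·y₁) = 17.2/√(9.81×0.588) = 7.15.
From the momentum equation for a rectangular channel, y₂/y₁ = ½[√(1 + 8Fr₁²) − 1] = ½[√410.2 − 1] = 9.63.
y₂ = 9.63 × 0.588 = 5.66 m.
V₂ = q/y₂ = 10.1/5.66 = 1.78 m/s.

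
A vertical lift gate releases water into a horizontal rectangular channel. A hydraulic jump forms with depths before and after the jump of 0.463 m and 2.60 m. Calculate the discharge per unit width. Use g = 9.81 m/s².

For a rectangular channel the momentum equation gives q² = ½·g·y₁·y₂·(y₁ + y₂) = ½×9.81×0.463×2.60×3.06 = 18.1.
q = √18.1 = 4.25 m²/s.

q = 4.25 m²/s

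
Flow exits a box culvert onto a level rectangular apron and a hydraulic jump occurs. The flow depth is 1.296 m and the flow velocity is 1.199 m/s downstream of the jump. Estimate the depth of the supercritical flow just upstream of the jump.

y₁ = 0.2463 m

Fr₂ = V₂/√(g·y₂) = 1.199/√(9.81×1.296) = 0.3363.
Since the conjugate-depth ratio holds either way, y₁/y₂ = ½[√(1 + 8Fr₂²) − 1] = ½[√1.9046 − 1] = 0.1900.
y₁ = 0.1900 × 1.296 = 0.2463 m.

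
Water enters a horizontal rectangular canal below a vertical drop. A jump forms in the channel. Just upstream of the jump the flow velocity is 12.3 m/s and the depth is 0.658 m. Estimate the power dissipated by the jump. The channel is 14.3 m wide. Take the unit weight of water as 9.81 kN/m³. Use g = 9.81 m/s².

P = 4531 kW

Fr₁ = V₁/√(g·y₁) = 12.3/√(9.81×0.658) = 4.84.
Bélanger equation: y₂/y₁ = ½[√(1 + 8Fr₁²) − 1] = ½[√188.5 − 1] = 6.36.
y₂ = 6.36 × 0.658 = 4.19 m.
Head loss: ΔE = (y₂ − y₁)³/(4y₁y₂) = (4.19 − 0.658)³/(4×0.658×4.19) = 44.0/11.0 = 3.99 m.
q = V₁·y₁ = 12.3 × 0.658 = 8.09 m²/s. Q = q·b = 8.09 × 14.3 = 116 m³/s. P = γ·Q·ΔE = 9.81 × 116 × 3.99 = 4531 kW.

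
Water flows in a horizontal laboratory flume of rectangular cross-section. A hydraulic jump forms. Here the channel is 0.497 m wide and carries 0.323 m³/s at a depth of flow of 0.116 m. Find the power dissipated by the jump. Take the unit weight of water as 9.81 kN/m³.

P = 2.78 kW

q = Q/b = 0.323/0.497 = 0.650 m²/s; V₁ = q/y₁ = 5.60 m/s. Fr₁ = V₁/√(g·y₁) = 5.25.
From the momentum equation for a rectangular channel, y₂/y₁ = ½[√(1 + 8Fr₁²) − 1] = ½[√221.7 − 1] = 6.94.
y₂ = 6.94 × 0.116 = 0.806 m.
V₂ = q/y₂ = 0.650/0.806 = 0.807 m/s. E₁ = y₁ + V₁²/2g = 1.72 m; E₂ = y₂ + V₂²/2g = 0.839 m. ΔE = E₁ − E₂ = 0.877 m.
P = γ·Q·ΔE = 9.81 × 0.323 × 0.877 = 2.78 kW.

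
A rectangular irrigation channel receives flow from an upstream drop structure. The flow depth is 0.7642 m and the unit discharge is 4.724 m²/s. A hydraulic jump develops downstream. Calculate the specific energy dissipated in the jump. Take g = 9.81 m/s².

ΔE = 0.3632 m

V₁ = q/y₁ = 4.724/0.7642 = 6.182 m/s. Fr₁ = V₁/√(g·y₁) = 6.182/√(9.81×0.7642) = 2.258.
From the momentum equation for a rectangular channel, y₂/y₁ = ½[√(1 + 8Fr₁²) − 1] = ½[√41.777 − 1] = 2.732.
y₂ = 2.732 × 0.7642 = 2.088 m.
Head loss: ΔE = (y₂ − y₁)³/(4y₁y₂) = (2.088 − 0.7642)³/(4×0.7642×2.088) = 2.318/6.381 = 0.3632 m.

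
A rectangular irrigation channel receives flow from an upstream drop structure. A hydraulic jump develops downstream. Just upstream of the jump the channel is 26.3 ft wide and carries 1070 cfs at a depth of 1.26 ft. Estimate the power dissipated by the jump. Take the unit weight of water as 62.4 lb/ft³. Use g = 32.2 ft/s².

P = 1052 hp

q = Q/b = 1070/26.3 = 40.7 ft²/s; V₁ = q/y₁ = 32.3 ft/s. Fr₁ = V₁/√(g·y₁) = 5.07.
Bélanger equation: y₂/y₁ = ½[√(1 + 8Fr₁²) − 1] = ½[√206.6 − 1] = 6.69.
y₂ = 6.69 × 1.26 = 8.42 ft.
V₂ = q/y₂ = 40.7/8.42 = 4.83 ft/s. E₁ = y₁ + V₁²/2g = 17.4 ft; E₂ = y₂ + V₂²/2g = 8.79 ft. ΔE = E₁ − E₂ = 8.66 ft.
P = γ·Q·ΔE/550 = 62.4 × 1070 × 8.66 / 550 = 1052 hp.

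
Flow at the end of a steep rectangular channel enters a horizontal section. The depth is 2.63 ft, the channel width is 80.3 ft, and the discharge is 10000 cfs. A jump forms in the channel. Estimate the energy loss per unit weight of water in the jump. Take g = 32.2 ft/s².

ΔE = 18.8 ft

q = Q/b = 10000/80.3 = 125 ft²/s; V₁ = q/y₁ = 47.4 ft/s. Fr₁ = V₁/√(g·y₁) = 5.15.
By Bélanger, y₂/y₁ = ½[√(1 + 8Fr₁²) − 1] = ½[√212.8 − 1] = 6.79.
y₂ = 6.79 × 2.63 = 17.9 ft.
Head loss: ΔE = (y₂ − y₁)³/(4y₁y₂) = (17.9 − 2.63)³/(4×2.63×17.9) = 3538/188 = 18.8 ft.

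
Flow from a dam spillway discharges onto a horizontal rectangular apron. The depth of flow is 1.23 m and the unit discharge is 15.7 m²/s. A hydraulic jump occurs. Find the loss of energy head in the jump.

ΔE = 3.36 m

V₁ = q/y₁ = 15.7/1.23 = 12.8 m/s. Fr₁ = V₁/√(g·y₁) = 12.8/√(9.81×1.23) = 3.67.
By Bélanger, y₂/y₁ = ½[√(1 + 8Fr₁²) − 1] = ½[√109.0 − 1] = 4.72.
y₂ = 4.72 × 1.23 = 5.81 m.
V₂ = q/y₂ = 15.7/5.81 = 2.70 m/s. E₁ = y₁ + V₁²/2g = 9.53 m; E₂ = y₂ + V₂²/2g = 6.18 m. ΔE = E₁ − E₂ = 3.36 m.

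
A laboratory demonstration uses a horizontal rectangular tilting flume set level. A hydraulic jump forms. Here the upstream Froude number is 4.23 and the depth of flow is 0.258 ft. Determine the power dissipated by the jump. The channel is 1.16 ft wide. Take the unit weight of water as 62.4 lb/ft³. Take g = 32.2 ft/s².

Fr₁ = 4.23 (given).
Bélanger equation: y₂/y₁ = ½[√(1 + 8Fr₁²) − 1] = ½[√144.1 − 1] = 5.50.
y₂ = 5.50 × 0.258 = 1.42 ft.
V₁ = Fr₁·√(g·y₁) = 4.23×√(32.2×0.258) = 12.2 ft/s; q = V₁·y₁ = 3.15 ft²/s. V₂ = q/y₂ = 3.15/1.42 = 2.22 ft/s. E₁ = y₁ + V₁²/2g = 2.57 ft; E₂ = y₂ + V₂²/2g = 1.50 ft. ΔE = E₁ − E₂ = 1.07 ft.
Q = q·b = 3.15 × 1.16 = 3.65 cfs. P = γ·Q·ΔE/550 = 62.4 × 3.65 × 1.07 / 550 = 0.443 hp.

P = 0.443 hp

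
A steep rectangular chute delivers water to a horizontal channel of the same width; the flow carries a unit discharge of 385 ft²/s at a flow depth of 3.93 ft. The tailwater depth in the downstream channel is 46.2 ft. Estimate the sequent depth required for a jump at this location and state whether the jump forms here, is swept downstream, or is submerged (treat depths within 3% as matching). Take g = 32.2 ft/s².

y₂ = 46.5 ft; the jump forms here

V₁ = q/y₁ = 385/3.93 = 98.0 ft/s. Fr₁ = V₁/√(g·y₁) = 98.0/√(32.2×3.93) = 8.71.
Conjugate-depth relation: y₂/y₁ = ½[√(1 + 8Fr₁²) − 1] = ½[√607.7 − 1] = 11.8.
y₂ = 11.8 × 3.93 = 46.5 ft.
Tailwater y_tw = 46.2 ft: y_tw ≈ y₂, so the jump forms here.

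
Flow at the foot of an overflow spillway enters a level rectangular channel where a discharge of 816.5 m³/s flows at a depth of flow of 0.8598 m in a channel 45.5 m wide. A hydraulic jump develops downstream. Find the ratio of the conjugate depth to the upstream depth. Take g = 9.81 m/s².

y₂/y₁ = 9.675

q = Q/b = 816.5/45.5 = 17.95 m²/s; V₁ = q/y₁ = 20.87 m/s. Fr₁ = V₁/√(g·y₁) = 7.186.
By Bélanger, y₂/y₁ = ½[√(1 + 8Fr₁²) − 1] = ½[√414.16 − 1] = 9.675.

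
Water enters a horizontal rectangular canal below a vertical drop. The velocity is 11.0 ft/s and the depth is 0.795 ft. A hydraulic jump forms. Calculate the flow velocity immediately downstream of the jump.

Fr₁ = V₁/√(g·y₁) = 11.0/√(32.2×0.795) = 2.17.
By Bélanger, y₂/y₁ = ½[√(1 + 8Fr₁²) − 1] = ½[√38.81 − 1] = 2.62.
y₂ = 2.62 × 0.795 = 2.08 ft.
q = V₁·y₁ = 11.0 × 0.795 = 8.75 ft²/s.
V₂ = q/y₂ = 8.75/2.08 = 4.21 ft/s.

V₂ = 4.21 ft/s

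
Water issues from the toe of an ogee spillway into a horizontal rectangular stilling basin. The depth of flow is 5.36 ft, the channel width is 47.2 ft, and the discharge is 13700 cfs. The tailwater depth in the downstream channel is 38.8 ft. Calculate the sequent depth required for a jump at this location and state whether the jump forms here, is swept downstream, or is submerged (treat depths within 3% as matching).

y₂ = 28.7 ft; the jump is submerged

q = Q/b = 13700/47.2 = 290 ft²/s; V₁ = q/y₁ = 54.2 ft/s. Fr₁ = V₁/√(g·y₁) = 4.12.
Conjugate-depth relation: y₂/y₁ = ½[√(1 + 8Fr₁²) − 1] = ½[√136.9 − 1] = 5.35.
y₂ = 5.35 × 5.36 = 28.7 ft.
Tailwater y_tw = 38.8 ft: y_tw > y₂, so the jump is submerged.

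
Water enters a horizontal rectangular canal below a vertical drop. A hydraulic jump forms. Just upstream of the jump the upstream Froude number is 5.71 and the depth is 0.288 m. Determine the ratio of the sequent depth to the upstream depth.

Fr₁ = 5.71 (given).
From the momentum equation for a rectangular channel, y₂/y₁ = ½[√(1 + 8Fr₁²) − 1] = ½[√261.8 − 1] = 7.59.

y₂/y₁ = 7.59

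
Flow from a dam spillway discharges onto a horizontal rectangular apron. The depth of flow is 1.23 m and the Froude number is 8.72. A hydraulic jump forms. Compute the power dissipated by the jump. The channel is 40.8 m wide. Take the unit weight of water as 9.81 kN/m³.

P = 493506 kW

Fr₁ = 8.72 (given).
By Bélanger, y₂/y₁ = ½[√(1 + 8Fr₁²) − 1] = ½[√609.3 − 1] = 11.8.
y₂ = 11.8 × 1.23 = 14.6 m.
Head loss: ΔE = (y₂ − y₁)³/(4y₁y₂) = (14.6 − 1.23)³/(4×1.23×14.6) = 2372/71.7 = 33.1 m.
V₁ = Fr₁·√(g·y₁) = 8.72×√(9.81×1.23) = 30.3 m/s; q = V₁·y₁ = 37.3 m²/s. Q = q·b = 37.3 × 40.8 = 1520 m³/s. P = γ·Q·ΔE = 9.81 × 1520 × 33.1 = 493506 kW.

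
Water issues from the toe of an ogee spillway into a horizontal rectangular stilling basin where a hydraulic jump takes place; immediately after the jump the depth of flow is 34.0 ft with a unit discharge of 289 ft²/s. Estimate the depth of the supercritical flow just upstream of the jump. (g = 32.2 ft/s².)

V₂ = q/y₂ = 289/34.0 = 8.50 ft/s; Fr₂ = V₂/√(g·y₂) = 0.257.
Applying the sequent-depth relation in reverse, y₁/y₂ = ½[√(1 + 8Fr₂²) − 1] = ½[√1.528 − 1] = 0.118.
y₁ = 0.118 × 34.0 = 4.01 ft.

y₁ = 4.01 ft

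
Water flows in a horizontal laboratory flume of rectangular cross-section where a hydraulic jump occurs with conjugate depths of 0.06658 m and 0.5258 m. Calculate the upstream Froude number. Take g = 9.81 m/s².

Fr₁ = 5.927

For a rectangular channel the momentum equation gives q² = ½·g·y₁·y₂·(y₁ + y₂) = ½×9.81×0.06658×0.5258×0.5924 = 0.1017.
q = √0.1017 = 0.3189 m²/s.
V₁ = q/y₁ = 4.790 m/s; Fr₁ = V₁/√(g·y₁) = 5.927.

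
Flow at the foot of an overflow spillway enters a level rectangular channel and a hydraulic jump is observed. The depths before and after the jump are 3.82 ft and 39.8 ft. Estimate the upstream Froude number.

For a rectangular channel the momentum equation gives q² = ½·g·y₁·y₂·(y₁ + y₂) = ½×32.2×3.82×39.8×43.6 = 106772.
q = √106772 = 327 ft²/s.
V₁ = q/y₁ = 85.5 ft/s; Fr₁ = V₁/√(g·y₁) = 7.71.

Fr₁ = 7.71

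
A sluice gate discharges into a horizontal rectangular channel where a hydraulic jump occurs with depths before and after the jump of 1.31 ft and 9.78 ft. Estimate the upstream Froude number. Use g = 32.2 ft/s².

Fr₁ = 5.62

For a rectangular channel the momentum equation gives q² = ½·g·y₁·y₂·(y₁ + y₂) = ½×32.2×1.31×9.78×11.1 = 2288.
q = √2288 = 47.8 ft²/s.
V₁ = q/y₁ = 36.5 ft/s; Fr₁ = V₁/√(g·y₁) = 5.62.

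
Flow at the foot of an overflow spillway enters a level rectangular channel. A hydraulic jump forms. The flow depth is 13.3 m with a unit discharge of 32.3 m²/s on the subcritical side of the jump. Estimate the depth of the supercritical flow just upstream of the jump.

y₁ = 1.11 m

V₂ = q/y₂ = 32.3/13.3 = 2.43 m/s; Fr₂ = V₂/√(g·y₂) = 0.213.
Applying the sequent-depth relation in reverse, y₁/y₂ = ½[√(1 + 8Fr₂²) − 1] = ½[√1.362 − 1] = 0.0834.
y₁ = 0.0834 × 13.3 = 1.11 m.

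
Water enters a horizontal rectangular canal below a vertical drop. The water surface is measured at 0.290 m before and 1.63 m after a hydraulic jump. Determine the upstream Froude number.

Fr₁ = 4.31

For a rectangular channel the momentum equation gives q² = ½·g·y₁·y₂·(y₁ + y₂) = ½×9.81×0.290×1.63×1.92 = 4.45.
q = √4.45 = 2.11 m²/s.
V₁ = q/y₁ = 7.28 m/s; Fr₁ = V₁/√(g·y₁) = 4.31.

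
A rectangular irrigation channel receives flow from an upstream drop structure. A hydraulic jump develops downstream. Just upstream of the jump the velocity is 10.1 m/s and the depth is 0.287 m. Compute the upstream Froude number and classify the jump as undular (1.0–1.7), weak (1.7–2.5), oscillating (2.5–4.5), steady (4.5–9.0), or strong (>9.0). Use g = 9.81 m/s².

Fr₁ = V₁/√(g·y₁) = 10.1/√(9.81×0.287) = 6.02.
Fr₁ = 6.02 lies in the steady range.

Fr₁ = 6.02; steady jump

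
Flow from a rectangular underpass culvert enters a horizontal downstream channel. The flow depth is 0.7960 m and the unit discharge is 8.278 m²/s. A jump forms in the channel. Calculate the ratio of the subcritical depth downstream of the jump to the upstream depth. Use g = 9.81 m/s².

y₂/y₁ = 4.787

V₁ = q/y₁ = 8.278/0.7960 = 10.40 m/s. Fr₁ = V₁/√(g·y₁) = 10.40/√(9.81×0.7960) = 3.722.
Conjugate-depth relation: y₂/y₁ = ½[√(1 + 8Fr₁²) − 1] = ½[√111.80 − 1] = 4.787.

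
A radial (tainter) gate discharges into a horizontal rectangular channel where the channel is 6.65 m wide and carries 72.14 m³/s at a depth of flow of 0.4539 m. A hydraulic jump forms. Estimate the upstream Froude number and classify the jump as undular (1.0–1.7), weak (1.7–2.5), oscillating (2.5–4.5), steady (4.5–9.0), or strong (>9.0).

Fr₁ = 11.33; strong jump

q = Q/b = 72.14/6.65 = 10.85 m²/s; V₁ = q/y₁ = 23.90 m/s. Fr₁ = V₁/√(g·y₁) = 11.33.
Fr₁ = 11.33 lies in the strong range.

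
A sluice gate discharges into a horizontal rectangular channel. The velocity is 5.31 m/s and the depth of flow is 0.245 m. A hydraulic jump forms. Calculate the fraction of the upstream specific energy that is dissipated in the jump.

ΔE/E₁ = 0.319 (31.9%)

Fr₁ = V₁/√(g·y₁) = 5.31/√(9.81×0.245) = 3.43.
Bélanger equation: y₂/y₁ = ½[√(1 + 8Fr₁²) − 1] = ½[√94.85 − 1] = 4.37.
y₂ = 4.37 × 0.245 = 1.07 m.
E₁ = y₁ + V₁²/2g = 1.68 m. ΔE = (y₂ − y₁)³/(4y₁y₂) = 0.536 m. ΔE/E₁ = 0.536/1.68 = 0.319.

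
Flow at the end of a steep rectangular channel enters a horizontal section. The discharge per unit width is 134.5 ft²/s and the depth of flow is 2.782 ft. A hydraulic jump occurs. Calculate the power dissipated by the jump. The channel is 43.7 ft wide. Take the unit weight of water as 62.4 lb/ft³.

P = 13020 hp

V₁ = q/y₁ = 134.5/2.782 = 48.35 ft/s. Fr₁ = V₁/√(g·y₁) = 48.35/√(32.2×2.782) = 5.108.
Bélanger equation: y₂/y₁ = ½[√(1 + 8Fr₁²) − 1] = ½[√209.74 − 1] = 6.741.
y₂ = 6.741 × 2.782 = 18.75 ft.
V₂ = q/y₂ = 134.5/18.75 = 7.172 ft/s. E₁ = y₁ + V₁²/2g = 39.08 ft; E₂ = y₂ + V₂²/2g = 19.55 ft. ΔE = E₁ − E₂ = 19.52 ft.
Q = q·b = 134.5 × 43.7 = 5878 cfs. P = γ·Q·ΔE/550 = 62.4 × 5878 × 19.52 / 550 = 13020 hp.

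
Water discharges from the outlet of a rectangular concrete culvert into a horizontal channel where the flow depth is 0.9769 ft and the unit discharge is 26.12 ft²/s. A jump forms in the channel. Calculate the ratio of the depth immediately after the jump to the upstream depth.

V₁ = q/y₁ = 26.12/0.9769 = 26.74 ft/s. Fr₁ = V₁/√(g·y₁) = 26.74/√(32.2×0.9769) = 4.767.
Bélanger equation: y₂/y₁ = ½[√(1 + 8Fr₁²) − 1] = ½[√182.82 − 1] = 6.260.

y₂/y₁ = 6.260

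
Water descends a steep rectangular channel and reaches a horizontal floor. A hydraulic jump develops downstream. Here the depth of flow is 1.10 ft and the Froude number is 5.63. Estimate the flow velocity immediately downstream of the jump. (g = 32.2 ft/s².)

V₂ = 4.48 ft/s

Fr₁ = 5.63 (given).
Conjugate-depth relation: y₂/y₁ = ½[√(1 + 8Fr₁²) − 1] = ½[√254.6 − 1] = 7.48.
y₂ = 7.48 × 1.10 = 8.23 ft.
V₁ = Fr₁·√(g·y₁) = 5.63×√(32.2×1.10) = 33.5 ft/s; q = V₁·y₁ = 36.9 ft²/s.
V₂ = q/y₂ = 36.9/8.23 = 4.48 ft/s.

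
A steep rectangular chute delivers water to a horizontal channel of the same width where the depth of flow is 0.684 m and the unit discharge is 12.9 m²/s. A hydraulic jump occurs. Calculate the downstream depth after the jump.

y₂ = 6.71 m

V₁ = q/y₁ = 12.9/0.684 = 18.9 m/s. Fr₁ = V₁/√(g·y₁) = 18.9/√(9.81×0.684) = 7.28.
Sequent-depth ratio: y₂/y₁ = ½[√(1 + 8Fr₁²) − 1] = ½[√425.1 − 1] = 9.81.
y₂ = 9.81 × 0.684 = 6.71 m.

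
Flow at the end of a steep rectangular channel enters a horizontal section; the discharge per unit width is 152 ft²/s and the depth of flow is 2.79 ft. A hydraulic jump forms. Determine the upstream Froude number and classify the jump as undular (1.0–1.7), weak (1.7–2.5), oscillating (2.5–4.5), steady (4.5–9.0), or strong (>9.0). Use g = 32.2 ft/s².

V₁ = q/y₁ = 152/2.79 = 54.5 ft/s. Fr₁ = V₁/√(g·y₁) = 54.5/√(32.2×2.79) = 5.75.
Fr₁ = 5.75 lies in the steady range.

Fr₁ = 5.75; steady jump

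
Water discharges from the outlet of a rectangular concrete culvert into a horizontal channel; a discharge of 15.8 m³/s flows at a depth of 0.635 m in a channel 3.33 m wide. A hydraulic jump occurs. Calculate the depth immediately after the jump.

y₂ = 2.39 m

q = Q/b = 15.8/3.33 = 4.74 m²/s; V₁ = q/y₁ = 7.47 m/s. Fr₁ = V₁/√(g·y₁) = 2.99.
Sequent-depth ratio: y₂/y₁ = ½[√(1 + 8Fr₁²) − 1] = ½[√72.70 − 1] = 3.76.
y₂ = 3.76 × 0.635 = 2.39 m.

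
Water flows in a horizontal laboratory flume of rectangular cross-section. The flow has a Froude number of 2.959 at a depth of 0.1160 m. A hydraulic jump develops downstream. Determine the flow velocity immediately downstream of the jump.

V₂ = 0.8498 m/s

Fr₁ = 2.959 (given).
By Bélanger, y₂/y₁ = ½[√(1 + 8Fr₁²) − 1] = ½[√71.045 − 1] = 3.714.
y₂ = 3.714 × 0.1160 = 0.4309 m.
V₁ = Fr₁·√(g·y₁) = 2.959×√(9.81×0.1160) = 3.157 m/s; q = V₁·y₁ = 0.3662 m²/s.
V₂ = q/y₂ = 0.3662/0.4309 = 0.8498 m/s.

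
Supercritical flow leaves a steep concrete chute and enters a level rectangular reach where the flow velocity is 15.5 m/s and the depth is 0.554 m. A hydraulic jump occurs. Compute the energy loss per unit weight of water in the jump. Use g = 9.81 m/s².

Fr₁ = V₁/√(g·y₁) = 15.5/√(9.81×0.554) = 6.65.
By Bélanger, y₂/y₁ = ½[√(1 + 8Fr₁²) − 1] = ½[√354.7 − 1] = 8.92.
y₂ = 8.92 × 0.554 = 4.94 m.
q = V₁·y₁ = 15.5 × 0.554 = 8.59 m²/s. V₂ = q/y₂ = 8.59/4.94 = 1.74 m/s. E₁ = y₁ + V₁²/2g = 12.8 m; E₂ = y₂ + V₂²/2g = 5.09 m. ΔE = E₁ − E₂ = 7.71 m.

ΔE = 7.71 m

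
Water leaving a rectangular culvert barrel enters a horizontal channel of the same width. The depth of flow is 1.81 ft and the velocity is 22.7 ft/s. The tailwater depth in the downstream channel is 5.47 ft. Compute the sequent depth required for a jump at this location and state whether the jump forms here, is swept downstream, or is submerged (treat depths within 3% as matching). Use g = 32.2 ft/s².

Fr₁ = V₁/√(g·y₁) = 22.7/√(32.2×1.81) = 2.97.
Bélanger equation: y₂/y₁ = ½[√(1 + 8Fr₁²) − 1] = ½[√71.73 − 1] = 3.73.
y₂ = 3.73 × 1.81 = 6.76 ft.
Tailwater y_tw = 5.47 ft: y_tw < y₂, so the jump is swept downstream.

y₂ = 6.76 ft; the jump is swept downstream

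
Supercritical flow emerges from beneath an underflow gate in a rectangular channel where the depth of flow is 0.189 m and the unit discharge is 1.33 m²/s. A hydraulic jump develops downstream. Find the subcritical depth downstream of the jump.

y₂ = 1.29 m

V₁ = q/y₁ = 1.33/0.189 = 7.04 m/s. Fr₁ = V₁/√(g·y₁) = 7.04/√(9.81×0.189) = 5.17.
From the momentum equation for a rectangular channel, y₂/y₁ = ½[√(1 + 8Fr₁²) − 1] = ½[√214.7 − 1] = 6.83.
y₂ = 6.83 × 0.189 = 1.29 m.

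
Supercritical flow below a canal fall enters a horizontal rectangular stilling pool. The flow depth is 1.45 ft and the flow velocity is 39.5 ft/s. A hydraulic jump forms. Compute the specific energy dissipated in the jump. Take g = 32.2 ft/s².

ΔE = 14.1 ft

Fr₁ = V₁/√(g·y₁) = 39.5/√(32.2×1.45) = 5.78.
Sequent-depth ratio: y₂/y₁ = ½[√(1 + 8Fr₁²) − 1] = ½[√268.3 − 1] = 7.69.
y₂ = 7.69 × 1.45 = 11.2 ft.
q = V₁·y₁ = 39.5 × 1.45 = 57.3 ft²/s. V₂ = q/y₂ = 57.3/11.2 = 5.14 ft/s. E₁ = y₁ + V₁²/2g = 25.7 ft; E₂ = y₂ + V₂²/2g = 11.6 ft. ΔE = E₁ − E₂ = 14.1 ft.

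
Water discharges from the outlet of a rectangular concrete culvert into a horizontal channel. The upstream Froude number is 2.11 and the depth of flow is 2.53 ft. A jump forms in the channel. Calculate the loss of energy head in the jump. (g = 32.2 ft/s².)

Fr₁ = 2.11 (given).
Sequent-depth ratio: y₂/y₁ = ½[√(1 + 8Fr₁²) − 1] = ½[√36.62 − 1] = 2.53.
y₂ = 2.53 × 2.53 = 6.39 ft.
Head loss: ΔE = (y₂ − y₁)³/(4y₁y₂) = (6.39 − 2.53)³/(4×2.53×6.39) = 57.5/64.7 = 0.889 ft.

ΔE = 0.889 ft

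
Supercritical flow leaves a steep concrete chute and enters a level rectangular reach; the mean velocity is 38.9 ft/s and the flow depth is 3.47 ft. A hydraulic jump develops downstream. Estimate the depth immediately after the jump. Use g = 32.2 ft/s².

y₂ = 16.4 ft

Fr₁ = V₁/√(g·y₁) = 38.9/√(32.2×3.47) = 3.68.
Bélanger equation: y₂/y₁ = ½[√(1 + 8Fr₁²) − 1] = ½[√109.3 − 1] = 4.73.
y₂ = 4.73 × 3.47 = 16.4 ft.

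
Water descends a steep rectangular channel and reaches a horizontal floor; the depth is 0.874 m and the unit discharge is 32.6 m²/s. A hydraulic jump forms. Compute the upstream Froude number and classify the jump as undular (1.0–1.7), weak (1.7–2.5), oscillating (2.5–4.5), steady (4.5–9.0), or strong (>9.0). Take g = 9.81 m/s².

Fr₁ = 12.7; strong jump

V₁ = q/y₁ = 32.6/0.874 = 37.3 m/s. Fr₁ = V₁/√(g·y₁) = 37.3/√(9.81×0.874) = 12.7.
Fr₁ = 12.7 lies in the strong range.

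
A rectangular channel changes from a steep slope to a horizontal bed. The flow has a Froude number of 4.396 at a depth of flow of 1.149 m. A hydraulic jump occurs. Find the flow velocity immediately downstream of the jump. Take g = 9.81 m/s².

Fr₁ = 4.396 (given).
By Bélanger, y₂/y₁ = ½[√(1 + 8Fr₁²) − 1] = ½[√155.60 − 1] = 5.737.
y₂ = 5.737 × 1.149 = 6.592 m.
V₁ = Fr₁·√(g·y₁) = 4.396×√(9.81×1.149) = 14.76 m/s; q = V₁·y₁ = 16.96 m²/s.
V₂ = q/y₂ = 16.96/6.592 = 2.573 m/s.

V₂ = 2.573 m/s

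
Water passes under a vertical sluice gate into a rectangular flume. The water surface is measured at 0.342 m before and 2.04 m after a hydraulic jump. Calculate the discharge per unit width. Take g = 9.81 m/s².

For a rectangular channel the momentum equation gives q² = ½·g·y₁·y₂·(y₁ + y₂) = ½×9.81×0.342×2.04×2.38 = 8.15.
q = √8.15 = 2.86 m²/s.

q = 2.86 m²/s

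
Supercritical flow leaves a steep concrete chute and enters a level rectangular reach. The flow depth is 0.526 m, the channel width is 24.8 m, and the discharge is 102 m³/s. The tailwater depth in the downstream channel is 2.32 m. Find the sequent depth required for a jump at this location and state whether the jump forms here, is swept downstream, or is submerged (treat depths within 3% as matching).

y₂ = 2.31 m; the jump forms here

q = Q/b = 102/24.8 = 4.11 m²/s; V₁ = q/y₁ = 7.82 m/s. Fr₁ = V₁/√(g·y₁) = 3.44.
From the momentum equation for a rectangular channel, y₂/y₁ = ½[√(1 + 8Fr₁²) − 1] = ½[√95.79 − 1] = 4.39.
y₂ = 4.39 × 0.526 = 2.31 m.
Tailwater y_tw = 2.32 m: y_tw ≈ y₂, so the jump forms here.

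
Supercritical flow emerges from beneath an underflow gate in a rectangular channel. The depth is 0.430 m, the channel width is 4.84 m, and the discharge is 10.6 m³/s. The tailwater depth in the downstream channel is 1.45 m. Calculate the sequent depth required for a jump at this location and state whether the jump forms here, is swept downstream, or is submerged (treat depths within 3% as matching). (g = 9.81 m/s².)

q = Q/b = 10.6/4.84 = 2.19 m²/s; V₁ = q/y₁ = 5.09 m/s. Fr₁ = V₁/√(g·y₁) = 2.48.
Conjugate-depth relation: y₂/y₁ = ½[√(1 + 8Fr₁²) − 1] = ½[√50.20 − 1] = 3.04.
y₂ = 3.04 × 0.430 = 1.31 m.
Tailwater y_tw = 1.45 m: y_tw > y₂, so the jump is submerged.

y₂ = 1.31 m; the jump is submerged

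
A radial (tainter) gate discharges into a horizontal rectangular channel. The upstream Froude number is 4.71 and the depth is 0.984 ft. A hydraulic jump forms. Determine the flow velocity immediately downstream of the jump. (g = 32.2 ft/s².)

Fr₁ = 4.71 (given).
Bélanger equation: y₂/y₁ = ½[√(1 + 8Fr₁²) − 1] = ½[√178.5 − 1] = 6.18.
y₂ = 6.18 × 0.984 = 6.08 ft.
V₁ = Fr₁·√(g·y₁) = 4.71×√(32.2×0.984) = 26.5 ft/s; q = V₁·y₁ = 26.1 ft²/s.
V₂ = q/y₂ = 26.1/6.08 = 4.29 ft/s.

V₂ = 4.29 ft/s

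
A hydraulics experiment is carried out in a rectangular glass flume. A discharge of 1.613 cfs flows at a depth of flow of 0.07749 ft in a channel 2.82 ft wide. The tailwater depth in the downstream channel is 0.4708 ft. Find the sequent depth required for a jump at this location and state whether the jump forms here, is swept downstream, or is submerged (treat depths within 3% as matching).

y₂ = 0.4748 ft; the jump forms here

q = Q/b = 1.613/2.82 = 0.5720 ft²/s; V₁ = q/y₁ = 7.381 ft/s. Fr₁ = V₁/√(g·y₁) = 4.673.
By Bélanger, y₂/y₁ = ½[√(1 + 8Fr₁²) − 1] = ½[√175.69 − 1] = 6.127.
y₂ = 6.127 × 0.07749 = 0.4748 ft.
Tailwater y_tw = 0.4708 ft: y_tw ≈ y₂, so the jump forms here.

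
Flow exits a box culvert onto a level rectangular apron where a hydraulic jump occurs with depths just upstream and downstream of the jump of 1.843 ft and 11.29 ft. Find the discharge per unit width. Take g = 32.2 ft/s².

For a rectangular channel the momentum equation gives q² = ½·g·y₁·y₂·(y₁ + y₂) = ½×32.2×1.843×11.29×13.13 = 4400.
q = √4400 = 66.33 ft²/s.

q = 66.33 ft²/s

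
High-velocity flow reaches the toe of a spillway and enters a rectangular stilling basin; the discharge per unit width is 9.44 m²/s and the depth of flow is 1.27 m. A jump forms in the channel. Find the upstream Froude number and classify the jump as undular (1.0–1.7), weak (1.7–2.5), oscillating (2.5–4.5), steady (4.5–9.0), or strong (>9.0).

V₁ = q/y₁ = 9.44/1.27 = 7.43 m/s. Fr₁ = V₁/√(g·y₁) = 7.43/√(9.81×1.27) = 2.11.
Fr₁ = 2.11 lies in the weak range.

Fr₁ = 2.11; weak jump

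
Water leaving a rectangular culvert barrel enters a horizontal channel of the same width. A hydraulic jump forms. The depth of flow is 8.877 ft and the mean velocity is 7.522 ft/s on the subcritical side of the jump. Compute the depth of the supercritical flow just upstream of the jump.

y₁ = 2.696 ft

Fr₂ = V₂/√(g·y₂) = 7.522/√(32.2×8.877) = 0.4449.
Since the conjugate-depth ratio holds either way, y₁/y₂ = ½[√(1 + 8Fr₂²) − 1] = ½[√2.5836 − 1] = 0.3037.
y₁ = 0.3037 × 8.877 = 2.696 ft.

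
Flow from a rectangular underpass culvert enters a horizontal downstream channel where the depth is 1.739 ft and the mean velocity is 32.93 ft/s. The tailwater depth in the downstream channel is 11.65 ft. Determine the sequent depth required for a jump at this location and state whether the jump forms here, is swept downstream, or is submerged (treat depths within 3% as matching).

Fr₁ = V₁/√(g·y₁) = 32.93/√(32.2×1.739) = 4.401.
From the momentum equation for a rectangular channel, y₂/y₁ = ½[√(1 + 8Fr₁²) − 1] = ½[√155.92 − 1] = 5.743.
y₂ = 5.743 × 1.739 = 9.988 ft.
Tailwater y_tw = 11.65 ft: y_tw > y₂, so the jump is submerged.

y₂ = 9.988 ft; the jump is submerged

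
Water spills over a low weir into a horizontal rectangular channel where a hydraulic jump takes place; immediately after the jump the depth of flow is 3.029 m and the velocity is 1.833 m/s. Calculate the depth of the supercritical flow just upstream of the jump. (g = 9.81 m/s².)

Fr₂ = V₂/√(g·y₂) = 1.833/√(9.81×3.029) = 0.3363.
Applying the sequent-depth relation in reverse, y₁/y₂ = ½[√(1 + 8Fr₂²) − 1] = ½[√1.9046 − 1] = 0.1900.
y₁ = 0.1900 × 3.029 = 0.5756 m.

y₁ = 0.5756 m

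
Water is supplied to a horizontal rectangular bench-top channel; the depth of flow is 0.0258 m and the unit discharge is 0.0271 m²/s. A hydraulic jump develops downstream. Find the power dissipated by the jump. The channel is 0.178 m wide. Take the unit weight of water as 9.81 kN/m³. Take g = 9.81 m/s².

V₁ = q/y₁ = 0.0271/0.0258 = 1.05 m/s. Fr₁ = V₁/√(g·y₁) = 1.05/√(9.81×0.0258) = 2.09.
Conjugate-depth relation: y₂/y₁ = ½[√(1 + 8Fr₁²) − 1] = ½[√35.87 − 1] = 2.49.
y₂ = 2.49 × 0.0258 = 0.0644 m.
V₂ = q/y₂ = 0.0271/0.0644 = 0.421 m/s. E₁ = y₁ + V₁²/2g = 0.0820 m; E₂ = y₂ + V₂²/2g = 0.0734 m. ΔE = E₁ − E₂ = 0.00863 m.
Q = q·b = 0.0271 × 0.178 = 0.00482 m³/s. P = γ·Q·ΔE = 9.81 × 0.00482 × 0.00863 = 0.000409 kW.

P = 0.000409 kW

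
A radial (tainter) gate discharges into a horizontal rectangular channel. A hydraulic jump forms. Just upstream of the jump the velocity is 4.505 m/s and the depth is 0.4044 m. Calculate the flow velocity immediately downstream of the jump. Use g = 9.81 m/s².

V₂ = 1.646 m/s

Fr₁ = V₁/√(g·y₁) = 4.505/√(9.81×0.4044) = 2.262.
By Bélanger, y₂/y₁ = ½[√(1 + 8Fr₁²) − 1] = ½[√41.926 − 1] = 2.738.
y₂ = 2.738 × 0.4044 = 1.107 m.
q = V₁·y₁ = 4.505 × 0.4044 = 1.822 m²/s.
V₂ = q/y₂ = 1.822/1.107 = 1.646 m/s.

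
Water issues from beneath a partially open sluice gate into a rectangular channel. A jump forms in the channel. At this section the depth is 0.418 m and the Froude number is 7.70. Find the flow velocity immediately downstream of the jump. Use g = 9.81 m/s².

V₂ = 1.50 m/s

Fr₁ = 7.70 (given).
From the momentum equation for a rectangular channel, y₂/y₁ = ½[√(1 + 8Fr₁²) − 1] = ½[√475.3 − 1] = 10.4.
y₂ = 10.4 × 0.418 = 4.35 m.
V₁ = Fr₁·√(g·y₁) = 7.70×√(9.81×0.418) = 15.6 m/s; q = V₁·y₁ = 6.52 m²/s.
V₂ = q/y₂ = 6.52/4.35 = 1.50 m/s.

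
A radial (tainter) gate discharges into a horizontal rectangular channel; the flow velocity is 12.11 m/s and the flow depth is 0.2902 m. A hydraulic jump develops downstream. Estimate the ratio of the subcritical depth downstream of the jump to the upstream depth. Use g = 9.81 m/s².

Fr₁ = V₁/√(g·y₁) = 12.11/√(9.81×0.2902) = 7.177.
Sequent-depth ratio: y₂/y₁ = ½[√(1 + 8Fr₁²) − 1] = ½[√413.11 − 1] = 9.663.

y₂/y₁ = 9.663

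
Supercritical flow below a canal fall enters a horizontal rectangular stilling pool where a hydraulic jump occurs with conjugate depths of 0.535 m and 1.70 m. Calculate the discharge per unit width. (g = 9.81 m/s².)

q = 3.16 m²/s

For a rectangular channel the momentum equation gives q² = ½·g·y₁·y₂·(y₁ + y₂) = ½×9.81×0.535×1.70×2.23 = 9.97.
q = √9.97 = 3.16 m²/s.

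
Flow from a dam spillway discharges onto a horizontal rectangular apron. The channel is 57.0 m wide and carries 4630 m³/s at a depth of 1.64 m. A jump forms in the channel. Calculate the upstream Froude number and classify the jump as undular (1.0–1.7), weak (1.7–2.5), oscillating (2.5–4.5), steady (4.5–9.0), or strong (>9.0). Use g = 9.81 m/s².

q = Q/b = 4630/57.0 = 81.2 m²/s; V₁ = q/y₁ = 49.5 m/s. Fr₁ = V₁/√(g·y₁) = 12.3.
Fr₁ = 12.3 lies in the strong range.

Fr₁ = 12.3; strong jump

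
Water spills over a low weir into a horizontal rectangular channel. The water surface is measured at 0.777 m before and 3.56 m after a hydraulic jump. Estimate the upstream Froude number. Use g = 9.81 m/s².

Fr₁ = 3.58

For a rectangular channel the momentum equation gives q² = ½·g·y₁·y₂·(y₁ + y₂) = ½×9.81×0.777×3.56×4.34 = 58.8.
q = √58.8 = 7.67 m²/s.
V₁ = q/y₁ = 9.87 m/s; Fr₁ = V₁/√(g·y₁) = 3.58.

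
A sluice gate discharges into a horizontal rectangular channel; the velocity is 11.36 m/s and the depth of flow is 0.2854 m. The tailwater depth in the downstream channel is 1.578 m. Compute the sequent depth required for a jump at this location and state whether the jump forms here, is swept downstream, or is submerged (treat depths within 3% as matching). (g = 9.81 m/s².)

y₂ = 2.601 m; the jump is swept downstream

Fr₁ = V₁/√(g·y₁) = 11.36/√(9.81×0.2854) = 6.789.
Bélanger equation: y₂/y₁ = ½[√(1 + 8Fr₁²) − 1] = ½[√369.74 − 1] = 9.114.
y₂ = 9.114 × 0.2854 = 2.601 m.
Tailwater y_tw = 1.578 m: y_tw < y₂, so the jump is swept downstream.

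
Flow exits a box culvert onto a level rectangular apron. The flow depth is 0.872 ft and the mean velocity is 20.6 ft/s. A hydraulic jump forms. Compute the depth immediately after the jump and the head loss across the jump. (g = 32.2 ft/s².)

Fr₁ = V₁/√(g·y₁) = 20.6/√(32.2×0.872) = 3.89.
Sequent-depth ratio: y₂/y₁ = ½[√(1 + 8Fr₁²) − 1] = ½[√121.9 − 1] = 5.02.
y₂ = 5.02 × 0.872 = 4.38 ft.
q = V₁·y₁ = 20.6 × 0.872 = 18.0 ft²/s. V₂ = q/y₂ = 18.0/4.38 = 4.10 ft/s. E₁ = y₁ + V₁²/2g = 7.46 ft; E₂ = y₂ + V₂²/2g = 4.64 ft. ΔE = E₁ − E₂ = 2.82 ft.

y₂ = 4.38 ft; ΔE = 2.82 ft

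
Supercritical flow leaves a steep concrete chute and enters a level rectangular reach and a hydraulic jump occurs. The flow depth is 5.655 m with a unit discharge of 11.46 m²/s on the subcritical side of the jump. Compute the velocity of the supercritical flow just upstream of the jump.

V₁ = 15.48 m/s

V₂ = q/y₂ = 11.46/5.655 = 2.027 m/s; Fr₂ = V₂/√(g·y₂) = 0.2721.
Applying the sequent-depth relation in reverse, y₁/y₂ = ½[√(1 + 8Fr₂²) − 1] = ½[√1.5922 − 1] = 0.1309.
y₁ = 0.1309 × 5.655 = 0.7403 m.
V₁ = q/y₁ = 11.46/0.7403 = 15.48 m/s.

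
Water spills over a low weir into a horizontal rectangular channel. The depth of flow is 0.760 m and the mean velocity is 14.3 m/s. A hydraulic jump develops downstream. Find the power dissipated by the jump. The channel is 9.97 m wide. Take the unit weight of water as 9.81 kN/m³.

P = 6062 kW

Fr₁ = V₁/√(g·y₁) = 14.3/√(9.81×0.760) = 5.24.
Sequent-depth ratio: y₂/y₁ = ½[√(1 + 8Fr₁²) − 1] = ½[√220.4 − 1] = 6.92.
y₂ = 6.92 × 0.760 = 5.26 m.
q = V₁·y₁ = 14.3 × 0.760 = 10.9 m²/s. V₂ = q/y₂ = 10.9/5.26 = 2.07 m/s. E₁ = y₁ + V₁²/2g = 11.2 m; E₂ = y₂ + V₂²/2g = 5.48 m. ΔE = E₁ − E₂ = 5.70 m.
Q = q·b = 10.9 × 9.97 = 108 m³/s. P = γ·Q·ΔE = 9.81 × 108 × 5.70 = 6062 kW.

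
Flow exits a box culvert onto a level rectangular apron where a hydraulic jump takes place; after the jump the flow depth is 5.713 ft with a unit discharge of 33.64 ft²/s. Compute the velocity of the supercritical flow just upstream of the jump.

V₁ = 20.18 ft/s

V₂ = q/y₂ = 33.64/5.713 = 5.888 ft/s; Fr₂ = V₂/√(g·y₂) = 0.4341.
The Bélanger relation is symmetric: y₁/y₂ = ½[√(1 + 8Fr₂²) − 1] = ½[√2.5078 − 1] = 0.2918.
y₁ = 0.2918 × 5.713 = 1.667 ft.
V₁ = q/y₁ = 33.64/1.667 = 20.18 ft/s.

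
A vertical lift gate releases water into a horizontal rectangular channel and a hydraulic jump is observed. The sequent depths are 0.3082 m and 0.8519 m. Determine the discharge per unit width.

q = 1.222 m²/s

For a rectangular channel the momentum equation gives q² = ½·g·y₁·y₂·(y₁ + y₂) = ½×9.81×0.3082×0.8519×1.160 = 1.494.
q = √1.494 = 1.222 m²/s.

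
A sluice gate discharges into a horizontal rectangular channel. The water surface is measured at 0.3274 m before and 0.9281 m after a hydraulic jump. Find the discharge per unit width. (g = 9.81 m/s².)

For a rectangular channel the momentum equation gives q² = ½·g·y₁·y₂·(y₁ + y₂) = ½×9.81×0.3274×0.9281×1.256 = 1.871.
q = √1.871 = 1.368 m²/s.

q = 1.368 m²/s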